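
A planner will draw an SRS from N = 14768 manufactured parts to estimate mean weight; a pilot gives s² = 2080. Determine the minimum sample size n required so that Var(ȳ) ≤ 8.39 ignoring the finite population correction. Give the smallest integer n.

Without fpc, n₀ = s²/D = 2080/8.39 = 247.9142.
Rounding up, n = 248.

248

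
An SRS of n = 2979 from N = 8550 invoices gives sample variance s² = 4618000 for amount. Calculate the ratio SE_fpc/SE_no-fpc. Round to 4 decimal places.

0.8072

f = n/N = 2979/8550 = 0.34842105.
SE_no-fpc = √(s²/n) = 39.372384; SE_fpc = √((1−f)s²/n) = 31.781562.
Ratio = √(1−f) = 0.80720440.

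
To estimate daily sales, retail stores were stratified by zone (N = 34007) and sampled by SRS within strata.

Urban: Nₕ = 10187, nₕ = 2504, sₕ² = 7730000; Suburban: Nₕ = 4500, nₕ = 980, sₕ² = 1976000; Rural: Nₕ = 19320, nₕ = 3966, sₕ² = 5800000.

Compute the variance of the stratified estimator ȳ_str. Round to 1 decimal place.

Var(ȳ_str) = Σₕ Wₕ²(1 − fₕ)sₕ²/nₕ with Wₕ = Nₕ/N, N = 34007.
Urban: Wₕ = 0.29955597; term = 0.29955597²·(1 − 0.24580348)·7730000/2504 = 208.92272.
Suburban: Wₕ = 0.13232570; term = 0.13232570²·(1 − 0.21777778)·1976000/980 = 27.617184.
Rural: Wₕ = 0.56811833; term = 0.56811833²·(1 − 0.20527950)·5800000/3966 = 375.11748.
Sum = 611.65738.

611.7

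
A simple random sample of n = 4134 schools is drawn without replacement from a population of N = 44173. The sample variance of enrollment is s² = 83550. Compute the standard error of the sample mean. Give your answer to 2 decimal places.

4.28

Under SRS without replacement, Var(ȳ) = (1 − f)·s²/n with f = n/N = 4134/44173 = 0.09358658.
Var(ȳ) = (1 − 0.09358658)·83550/4134 = 0.90641342·20.21045 = 18.319023.
SE(ȳ) = √(18.319023) = 4.28.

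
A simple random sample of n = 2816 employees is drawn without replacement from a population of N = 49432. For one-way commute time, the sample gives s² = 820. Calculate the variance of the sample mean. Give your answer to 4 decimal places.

0.2746

Under SRS without replacement, Var(ȳ) = (1 − f)·s²/n with f = n/N = 2816/49432 = 0.05696715.
Var(ȳ) = (1 − 0.05696715)·820/2816 = 0.94303285·0.29119318 = 0.27460474.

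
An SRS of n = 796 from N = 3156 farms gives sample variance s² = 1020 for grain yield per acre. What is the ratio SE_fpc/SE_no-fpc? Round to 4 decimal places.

0.8647

f = n/N = 796/3156 = 0.25221800.
SE_no-fpc = √(s²/n) = 1.1319925; SE_fpc = √((1−f)s²/n) = 0.97888361.
Ratio = √(1−f) = 0.86474389.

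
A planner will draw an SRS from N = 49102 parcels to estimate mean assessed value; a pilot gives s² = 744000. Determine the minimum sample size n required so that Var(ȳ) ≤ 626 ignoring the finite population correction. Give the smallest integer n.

Without fpc, n₀ = s²/D = 744000/626 = 1188.4984.
Rounding up, n = 1189.

1189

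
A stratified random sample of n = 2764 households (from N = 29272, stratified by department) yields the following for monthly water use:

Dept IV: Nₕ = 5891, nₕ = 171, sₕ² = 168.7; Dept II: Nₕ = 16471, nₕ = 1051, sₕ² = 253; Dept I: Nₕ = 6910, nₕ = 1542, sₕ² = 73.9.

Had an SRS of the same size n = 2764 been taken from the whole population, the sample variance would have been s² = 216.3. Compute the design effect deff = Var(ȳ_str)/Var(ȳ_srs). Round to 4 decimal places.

Var(ȳ_str) = Σ Wₕ²(1−fₕ)sₕ²/nₕ with Wₕ = Nₕ/29272:
  Dept IV: (5891/29272)²·(1−171/5891)·168.7/171 = 0.038797097
  Dept II: (16471/29272)²·(1−1051/16471)·253/1051 = 0.07135384
  Dept I: (6910/29272)²·(1−1542/6910)·73.9/1542 = 0.0020746547
  → Var(ȳ_str) = 0.11222559.
Var(ȳ_srs) = (1 − 2764/29272)·216.3/2764 = 0.070866836.
deff = 0.11222559 / 0.070866836 = 1.5836.

1.5836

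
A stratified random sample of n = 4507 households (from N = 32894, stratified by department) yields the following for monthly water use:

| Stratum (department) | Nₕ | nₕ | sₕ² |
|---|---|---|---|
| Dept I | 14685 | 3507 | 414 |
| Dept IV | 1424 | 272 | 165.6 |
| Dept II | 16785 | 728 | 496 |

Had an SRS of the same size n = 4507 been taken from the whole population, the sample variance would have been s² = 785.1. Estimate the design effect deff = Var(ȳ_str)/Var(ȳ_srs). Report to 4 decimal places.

Var(ȳ_str) = Σ Wₕ²(1−fₕ)sₕ²/nₕ with Wₕ = Nₕ/32894:
  Dept I: (14685/32894)²·(1−3507/14685)·414/3507 = 0.017908914
  Dept IV: (1424/32894)²·(1−272/1424)·165.6/272 = 9.2304 × 10^-4
  Dept II: (16785/32894)²·(1−728/16785)·496/728 = 0.16970814
  → Var(ȳ_str) = 0.18854009.
Var(ȳ_srs) = (1 − 4507/32894)·785.1/4507 = 0.15032812.
deff = 0.18854009 / 0.15032812 = 1.2542.

1.2542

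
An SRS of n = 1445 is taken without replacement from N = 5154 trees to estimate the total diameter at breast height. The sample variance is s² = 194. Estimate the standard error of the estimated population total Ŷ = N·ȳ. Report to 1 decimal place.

Var(Ŷ) = N²·Var(ȳ) = N²·(1 − n/N)·s²/n.
f = 1445/5154 = 0.28036477; Var(ȳ) = 0.71963523·194/1445 = 0.096615388.
Var(Ŷ) = 5154² · 0.096615388 = 2.5664637 × 10^6.
SE(Ŷ) = √(2.5664637 × 10^6) = 1602.0.

1602.0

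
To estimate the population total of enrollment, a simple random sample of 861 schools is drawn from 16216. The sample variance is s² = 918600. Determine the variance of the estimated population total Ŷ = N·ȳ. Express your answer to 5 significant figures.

Var(Ŷ) = N²·Var(ȳ) = N²·(1 − n/N)·s²/n.
f = 861/16216 = 0.05309571; Var(ȳ) = 0.94690429·918600/861 = 1010.2512.
Var(Ŷ) = 16216² · 1010.2512 = 2.656543 × 10^11.

2.6565 × 10^11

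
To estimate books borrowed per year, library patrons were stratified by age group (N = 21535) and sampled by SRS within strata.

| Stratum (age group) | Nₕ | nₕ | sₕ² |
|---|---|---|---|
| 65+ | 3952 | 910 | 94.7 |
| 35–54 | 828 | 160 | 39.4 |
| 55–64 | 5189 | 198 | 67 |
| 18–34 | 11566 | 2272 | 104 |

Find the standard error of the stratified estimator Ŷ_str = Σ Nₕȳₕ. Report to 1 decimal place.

Var(Ŷ_str) = Σₕ Nₕ²(1 − fₕ)sₕ²/nₕ.
65+: 3952²·(1 − 910/3952)·94.7/910 = 1.251079 × 10^6.
35–54: 828²·(1 − 160/828)·39.4/160 = 136201.86.
55–64: 5189²·(1 − 198/5189)·67/198 = 8.7635658 × 10^6.
18–34: 11566²·(1 − 2272/11566)·104/2272 = 4.9205185 × 10^6.
Sum = 1.5071365 × 10^7.
SE = √(1.5071365 × 10^7) = 3882.2.

3882.2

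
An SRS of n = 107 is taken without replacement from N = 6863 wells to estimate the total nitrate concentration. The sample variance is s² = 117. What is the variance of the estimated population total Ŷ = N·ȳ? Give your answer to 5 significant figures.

Var(Ŷ) = N²·Var(ȳ) = N²·(1 − n/N)·s²/n.
f = 107/6863 = 0.01559085; Var(ȳ) = 0.98440915·117/107 = 1.07641.
Var(Ŷ) = 6863² · 1.07641 = 5.0699739 × 10^7.

5.0700 × 10^7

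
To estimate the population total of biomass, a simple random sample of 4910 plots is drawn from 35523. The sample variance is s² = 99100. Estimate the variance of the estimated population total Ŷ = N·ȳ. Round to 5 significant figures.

Var(Ŷ) = N²·Var(ȳ) = N²·(1 − n/N)·s²/n.
f = 4910/35523 = 0.13822031; Var(ȳ) = 0.86177969·99100/4910 = 17.393558.
Var(Ŷ) = 35523² · 17.393558 = 2.1948644 × 10^10.

2.1949 × 10^10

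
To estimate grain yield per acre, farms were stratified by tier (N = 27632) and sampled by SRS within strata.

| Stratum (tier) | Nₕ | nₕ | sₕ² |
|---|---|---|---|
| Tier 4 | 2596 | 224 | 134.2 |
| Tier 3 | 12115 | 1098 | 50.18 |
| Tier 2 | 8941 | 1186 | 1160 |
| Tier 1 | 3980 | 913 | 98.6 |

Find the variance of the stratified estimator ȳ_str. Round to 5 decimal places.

Var(ȳ_str) = Σₕ Wₕ²(1 − fₕ)sₕ²/nₕ with Wₕ = Nₕ/N, N = 27632.
Tier 4: Wₕ = 0.09394904; term = 0.09394904²·(1 − 0.08628659)·134.2/224 = 0.0048316919.
Tier 3: Wₕ = 0.43844094; term = 0.43844094²·(1 − 0.09063145)·50.18/1098 = 0.0079889636.
Tier 2: Wₕ = 0.32357412; term = 0.32357412²·(1 − 0.13264735)·1160/1186 = 0.088821184.
Tier 1: Wₕ = 0.14403590; term = 0.14403590²·(1 − 0.22939698)·98.6/913 = 0.0017265468.
Sum = 0.10336839.

0.10337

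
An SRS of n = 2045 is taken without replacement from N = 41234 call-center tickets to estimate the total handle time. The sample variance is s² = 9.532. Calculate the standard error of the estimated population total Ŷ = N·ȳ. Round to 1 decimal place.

2744.4

Var(Ŷ) = N²·Var(ȳ) = N²·(1 − n/N)·s²/n.
f = 2045/41234 = 0.04959499; Var(ȳ) = 0.95040501·9.532/2045 = 0.0044299562.
Var(Ŷ) = 41234² · 0.0044299562 = 7.5320009 × 10^6.
SE(Ŷ) = √(7.5320009 × 10^6) = 2744.4.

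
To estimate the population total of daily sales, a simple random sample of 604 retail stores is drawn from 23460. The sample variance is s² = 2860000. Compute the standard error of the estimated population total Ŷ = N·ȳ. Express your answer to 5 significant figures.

1.5934 × 10^6

Var(Ŷ) = N²·Var(ȳ) = N²·(1 − n/N)·s²/n.
f = 604/23460 = 0.02574595; Var(ȳ) = 0.97425405·2860000/604 = 4613.1897.
Var(Ŷ) = 23460² · 4613.1897 = 2.5389686 × 10^12.
SE(Ŷ) = √(2.5389686 × 10^12) = 1.5934 × 10^6.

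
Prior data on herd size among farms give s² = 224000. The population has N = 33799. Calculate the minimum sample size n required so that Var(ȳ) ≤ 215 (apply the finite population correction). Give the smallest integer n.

1011

Without fpc, n₀ = s²/D = 224000/215 = 1041.8605.
With fpc, (1 − n/N)·s²/n ≤ D requires n ≥ n₀/(1 + n₀/N) = 1041.8605/(1 + 1041.8605/33799) = 1010.7053.
Rounding up, n = 1011.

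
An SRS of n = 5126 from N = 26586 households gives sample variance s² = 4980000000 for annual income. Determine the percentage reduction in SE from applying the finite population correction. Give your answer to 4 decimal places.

10.1561

f = n/N = 5126/26586 = 0.19280824.
SE_no-fpc = √(s²/n) = 985.656; SE_fpc = √((1−f)s²/n) = 885.55131.
Ratio = √(1−f) = 0.89843851. Reduction = 100·(1 − 0.89843851) = 10.1561%.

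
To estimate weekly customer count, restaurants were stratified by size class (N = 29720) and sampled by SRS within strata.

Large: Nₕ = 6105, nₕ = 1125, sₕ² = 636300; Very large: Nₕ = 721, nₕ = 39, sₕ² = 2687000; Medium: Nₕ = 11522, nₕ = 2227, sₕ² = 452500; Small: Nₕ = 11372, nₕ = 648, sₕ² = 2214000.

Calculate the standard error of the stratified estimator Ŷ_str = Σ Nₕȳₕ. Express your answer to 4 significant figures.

Var(Ŷ_str) = Σₕ Nₕ²(1 − fₕ)sₕ²/nₕ.
Large: 6105²·(1 − 1125/6105)·636300/1125 = 1.719588 × 10^10.
Very large: 721²·(1 − 39/721)·2687000/39 = 3.3878385 × 10^10.
Medium: 11522²·(1 − 2227/11522)·452500/2227 = 2.1760839 × 10^10.
Small: 11372²·(1 − 648/11372)·2214000/648 = 4.1667387 × 10^11.
Sum = 4.8950897 × 10^11.
SE = √(4.8950897 × 10^11) = 699600.

699600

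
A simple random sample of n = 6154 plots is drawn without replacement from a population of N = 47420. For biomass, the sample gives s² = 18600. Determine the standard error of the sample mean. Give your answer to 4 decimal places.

Under SRS without replacement, Var(ȳ) = (1 − f)·s²/n with f = n/N = 6154/47420 = 0.12977647.
Var(ȳ) = (1 − 0.12977647)·18600/6154 = 0.87022353·3.0224244 = 2.6301849.
SE(ȳ) = √(2.6301849) = 1.6218.

1.6218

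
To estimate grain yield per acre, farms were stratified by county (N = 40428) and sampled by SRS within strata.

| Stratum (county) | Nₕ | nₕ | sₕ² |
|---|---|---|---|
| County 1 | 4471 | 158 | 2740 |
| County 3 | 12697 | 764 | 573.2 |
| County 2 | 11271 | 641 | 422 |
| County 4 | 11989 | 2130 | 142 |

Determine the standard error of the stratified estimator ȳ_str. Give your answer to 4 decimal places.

Var(ȳ_str) = Σₕ Wₕ²(1 − fₕ)sₕ²/nₕ with Wₕ = Nₕ/N, N = 40428.
County 1: Wₕ = 0.11059167; term = 0.11059167²·(1 − 0.03533885)·2740/158 = 0.20460351.
County 3: Wₕ = 0.31406451; term = 0.31406451²·(1 − 0.06017169)·573.2/764 = 0.06955031.
County 2: Wₕ = 0.27879193; term = 0.27879193²·(1 − 0.05687162)·422/641 = 0.048259812.
County 4: Wₕ = 0.29655189; term = 0.29655189²·(1 − 0.17766286)·142/2130 = 0.0048212545.
Sum = 0.32723489.
SE = √(0.32723489) = 0.5720.

0.5720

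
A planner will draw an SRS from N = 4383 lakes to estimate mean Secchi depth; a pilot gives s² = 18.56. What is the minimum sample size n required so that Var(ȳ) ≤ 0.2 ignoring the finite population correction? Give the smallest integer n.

Without fpc, n₀ = s²/D = 18.56/0.2 = 92.8000.
Rounding up, n = 93.

93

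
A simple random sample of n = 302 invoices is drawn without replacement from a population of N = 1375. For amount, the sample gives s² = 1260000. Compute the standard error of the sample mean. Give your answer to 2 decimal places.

57.06

Under SRS without replacement, Var(ȳ) = (1 − f)·s²/n with f = n/N = 302/1375 = 0.21963636.
Var(ȳ) = (1 − 0.21963636)·1260000/302 = 0.78036364·4172.1854 = 3255.8218.
SE(ȳ) = √(3255.8218) = 57.06.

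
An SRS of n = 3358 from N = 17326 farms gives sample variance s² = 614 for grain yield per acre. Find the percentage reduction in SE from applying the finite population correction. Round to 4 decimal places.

10.2121

f = n/N = 3358/17326 = 0.19381277.
SE_no-fpc = √(s²/n) = 0.42760605; SE_fpc = √((1−f)s²/n) = 0.38393862.
Ratio = √(1−f) = 0.89787930. Reduction = 100·(1 − 0.89787930) = 10.2121%.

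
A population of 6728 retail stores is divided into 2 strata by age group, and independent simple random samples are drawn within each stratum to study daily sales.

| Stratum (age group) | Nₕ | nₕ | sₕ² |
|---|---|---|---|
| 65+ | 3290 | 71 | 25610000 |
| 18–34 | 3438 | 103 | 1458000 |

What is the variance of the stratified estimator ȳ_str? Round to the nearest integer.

Var(ȳ_str) = Σₕ Wₕ²(1 − fₕ)sₕ²/nₕ with Wₕ = Nₕ/N, N = 6728.
65+: Wₕ = 0.48900119; term = 0.48900119²·(1 − 0.02158055)·25610000/71 = 84391.001.
18–34: Wₕ = 0.51099881; term = 0.51099881²·(1 − 0.02995928)·1458000/103 = 3585.5026.
Sum = 87976.504.

87977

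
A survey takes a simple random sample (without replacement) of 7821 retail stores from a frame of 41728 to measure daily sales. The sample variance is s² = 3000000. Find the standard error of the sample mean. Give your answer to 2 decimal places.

17.65

Under SRS without replacement, Var(ȳ) = (1 − f)·s²/n with f = n/N = 7821/41728 = 0.18742811.
Var(ȳ) = (1 − 0.18742811)·3000000/7821 = 0.81257189·383.58266 = 311.68849.
SE(ȳ) = √(311.68849) = 17.65.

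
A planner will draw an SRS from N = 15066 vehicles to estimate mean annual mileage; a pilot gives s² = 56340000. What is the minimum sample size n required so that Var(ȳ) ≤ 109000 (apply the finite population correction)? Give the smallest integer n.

Without fpc, n₀ = s²/D = 56340000/109000 = 516.8807.
With fpc, (1 − n/N)·s²/n ≤ D requires n ≥ n₀/(1 + n₀/N) = 516.8807/(1 + 516.8807/15066) = 499.7359.
Rounding up, n = 500.

500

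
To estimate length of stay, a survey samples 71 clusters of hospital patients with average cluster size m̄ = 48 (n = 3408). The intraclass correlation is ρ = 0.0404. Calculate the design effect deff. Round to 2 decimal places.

2.90

deff = 1 + (48 − 1)·0.0404 = 1 + 1.8988 = 2.8988.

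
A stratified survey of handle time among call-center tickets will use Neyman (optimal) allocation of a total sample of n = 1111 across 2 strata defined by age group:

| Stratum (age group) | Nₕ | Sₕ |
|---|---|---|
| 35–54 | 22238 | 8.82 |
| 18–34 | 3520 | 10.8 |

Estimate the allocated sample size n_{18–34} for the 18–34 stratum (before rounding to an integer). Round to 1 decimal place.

Neyman allocation: nₕ = n·NₕSₕ / Σⱼ NⱼSⱼ.
Σ NⱼSⱼ = 22238·8.82 + 3520·10.8 = 234155.16.
n_{18–34} = 1111·3520·10.8 / 234155.16 = 180.4.

180.4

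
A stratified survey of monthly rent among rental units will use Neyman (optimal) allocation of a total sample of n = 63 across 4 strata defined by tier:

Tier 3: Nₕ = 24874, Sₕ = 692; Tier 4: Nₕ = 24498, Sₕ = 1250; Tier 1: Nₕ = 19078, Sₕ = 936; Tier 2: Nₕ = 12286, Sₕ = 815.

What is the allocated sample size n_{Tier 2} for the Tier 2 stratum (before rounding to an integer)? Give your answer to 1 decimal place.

8.3

Neyman allocation: nₕ = n·NₕSₕ / Σⱼ NⱼSⱼ.
Σ NⱼSⱼ = 24874·692 + 24498·1250 + 19078·936 + 12286·815 = 7.5705406 × 10^7.
n_{Tier 2} = 63·12286·815 / (7.5705406 × 10^7) = 8.3.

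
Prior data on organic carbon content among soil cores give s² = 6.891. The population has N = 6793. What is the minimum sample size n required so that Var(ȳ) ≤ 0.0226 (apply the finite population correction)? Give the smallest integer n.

Without fpc, n₀ = s²/D = 6.891/0.0226 = 304.9115.
With fpc, (1 − n/N)·s²/n ≤ D requires n ≥ n₀/(1 + n₀/N) = 304.9115/(1 + 304.9115/6793) = 291.8131.
Rounding up, n = 292.

292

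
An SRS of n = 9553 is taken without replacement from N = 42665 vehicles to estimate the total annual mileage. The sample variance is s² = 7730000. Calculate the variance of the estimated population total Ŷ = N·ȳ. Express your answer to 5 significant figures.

Var(Ŷ) = N²·Var(ȳ) = N²·(1 − n/N)·s²/n.
f = 9553/42665 = 0.22390718; Var(ȳ) = 0.77609282·7730000/9553 = 627.99094.
Var(Ŷ) = 42665² · 627.99094 = 1.1431333 × 10^12.

1.1431 × 10^12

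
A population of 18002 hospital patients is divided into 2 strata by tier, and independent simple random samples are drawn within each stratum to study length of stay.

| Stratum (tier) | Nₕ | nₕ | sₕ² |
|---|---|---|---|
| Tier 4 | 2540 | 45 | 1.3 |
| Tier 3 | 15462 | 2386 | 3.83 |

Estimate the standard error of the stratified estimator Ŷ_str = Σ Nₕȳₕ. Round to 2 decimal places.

Var(Ŷ_str) = Σₕ Nₕ²(1 − fₕ)sₕ²/nₕ.
Tier 4: 2540²·(1 − 45/2540)·1.3/45 = 183077.56.
Tier 3: 15462²·(1 − 2386/15462)·3.83/2386 = 324540.51.
Sum = 507618.07.
SE = √(507618.07) = 712.47.

712.47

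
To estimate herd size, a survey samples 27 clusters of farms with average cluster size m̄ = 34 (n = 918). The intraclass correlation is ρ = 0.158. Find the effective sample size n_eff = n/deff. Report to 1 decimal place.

147.7

deff = 1 + (34 − 1)·0.158 = 1 + 5.214 = 6.214.
n_eff = 918 / 6.214 = 147.7.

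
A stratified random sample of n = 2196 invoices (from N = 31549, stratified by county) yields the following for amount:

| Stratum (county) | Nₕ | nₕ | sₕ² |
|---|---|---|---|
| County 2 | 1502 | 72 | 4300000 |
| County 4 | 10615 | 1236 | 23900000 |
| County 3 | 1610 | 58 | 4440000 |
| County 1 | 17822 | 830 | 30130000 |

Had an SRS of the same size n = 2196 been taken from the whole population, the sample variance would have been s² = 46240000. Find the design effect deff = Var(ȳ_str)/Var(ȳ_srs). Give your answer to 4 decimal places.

0.6789

Var(ȳ_str) = Σ Wₕ²(1−fₕ)sₕ²/nₕ with Wₕ = Nₕ/31549:
  County 2: (1502/31549)²·(1−72/1502)·4300000/72 = 128.87561
  County 4: (10615/31549)²·(1−1236/10615)·23900000/1236 = 1934.126
  County 3: (1610/31549)²·(1−58/1610)·4440000/58 = 192.17698
  County 1: (17822/31549)²·(1−830/17822)·30130000/830 = 11044.62
  → Var(ȳ_str) = 13299.799.
Var(ȳ_srs) = (1 − 2196/31549)·46240000/2196 = 19590.81.
deff = 13299.799 / 19590.81 = 0.6789.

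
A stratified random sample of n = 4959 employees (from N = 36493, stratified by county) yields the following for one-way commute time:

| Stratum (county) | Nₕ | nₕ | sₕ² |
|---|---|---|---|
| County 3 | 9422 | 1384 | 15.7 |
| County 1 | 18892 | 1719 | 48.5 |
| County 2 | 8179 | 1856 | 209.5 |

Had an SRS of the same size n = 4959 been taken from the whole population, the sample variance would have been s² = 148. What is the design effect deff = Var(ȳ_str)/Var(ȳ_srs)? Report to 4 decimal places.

Var(ȳ_str) = Σ Wₕ²(1−fₕ)sₕ²/nₕ with Wₕ = Nₕ/36493:
  County 3: (9422/36493)²·(1−1384/9422)·15.7/1384 = 6.4511261 × 10^-4
  County 1: (18892/36493)²·(1−1719/18892)·48.5/1719 = 0.0068733876
  County 2: (8179/36493)²·(1−1856/8179)·209.5/1856 = 0.004383392
  → Var(ȳ_str) = 0.011901892.
Var(ȳ_srs) = (1 − 4959/36493)·148/4959 = 0.025789154.
deff = 0.011901892 / 0.025789154 = 0.4615.

0.4615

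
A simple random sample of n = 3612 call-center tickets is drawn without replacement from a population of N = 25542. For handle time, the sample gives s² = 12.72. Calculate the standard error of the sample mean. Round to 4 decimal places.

Under SRS without replacement, Var(ȳ) = (1 − f)·s²/n with f = n/N = 3612/25542 = 0.14141414.
Var(ȳ) = (1 − 0.14141414)·12.72/3612 = 0.85858586·0.0035215947 = 0.0030235914.
SE(ȳ) = √(0.0030235914) = 0.0550.

0.0550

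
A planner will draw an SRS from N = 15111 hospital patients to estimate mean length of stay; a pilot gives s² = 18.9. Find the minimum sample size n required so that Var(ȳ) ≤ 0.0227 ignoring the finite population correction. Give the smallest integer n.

Without fpc, n₀ = s²/D = 18.9/0.0227 = 832.5991.
Rounding up, n = 833.

833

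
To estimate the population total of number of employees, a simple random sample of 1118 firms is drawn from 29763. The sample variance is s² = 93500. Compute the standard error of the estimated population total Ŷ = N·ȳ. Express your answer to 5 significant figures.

Var(Ŷ) = N²·Var(ȳ) = N²·(1 − n/N)·s²/n.
f = 1118/29763 = 0.03756342; Var(ȳ) = 0.96243658·93500/1118 = 80.49.
Var(Ŷ) = 29763² · 80.49 = 7.1300953 × 10^10.
SE(Ŷ) = √(7.1300953 × 10^10) = 267020.

267020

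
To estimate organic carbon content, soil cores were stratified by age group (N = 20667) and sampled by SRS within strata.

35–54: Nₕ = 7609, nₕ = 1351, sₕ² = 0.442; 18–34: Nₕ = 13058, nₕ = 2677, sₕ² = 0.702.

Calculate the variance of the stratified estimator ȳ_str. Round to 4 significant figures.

1.197 × 10^-4

Var(ȳ_str) = Σₕ Wₕ²(1 − fₕ)sₕ²/nₕ with Wₕ = Nₕ/N, N = 20667.
35–54: Wₕ = 0.36817148; term = 0.36817148²·(1 − 0.17755290)·0.442/1351 = 3.6473311 × 10^-5.
18–34: Wₕ = 0.63182852; term = 0.63182852²·(1 − 0.20500842)·0.702/2677 = 8.3224217 × 10^-5.
Sum = 1.1969753 × 10^-4.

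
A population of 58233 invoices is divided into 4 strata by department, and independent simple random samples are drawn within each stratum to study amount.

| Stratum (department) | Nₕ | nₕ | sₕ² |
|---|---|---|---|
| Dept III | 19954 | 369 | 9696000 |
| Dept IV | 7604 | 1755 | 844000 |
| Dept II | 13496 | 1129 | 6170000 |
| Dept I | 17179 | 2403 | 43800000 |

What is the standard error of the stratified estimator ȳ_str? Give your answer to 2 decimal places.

68.32

Var(ȳ_str) = Σₕ Wₕ²(1 − fₕ)sₕ²/nₕ with Wₕ = Nₕ/N, N = 58233.
Dept III: Wₕ = 0.34265794; term = 0.34265794²·(1 − 0.01849253)·9696000/369 = 3028.1784.
Dept IV: Wₕ = 0.13057888; term = 0.13057888²·(1 − 0.23079958)·844000/1755 = 6.3074051.
Dept II: Wₕ = 0.23175862; term = 0.23175862²·(1 − 0.08365442)·6170000/1129 = 268.98145.
Dept I: Wₕ = 0.29500455; term = 0.29500455²·(1 − 0.13988009)·43800000/2403 = 1364.3845.
Sum = 4667.8518.
SE = √(4667.8518) = 68.32.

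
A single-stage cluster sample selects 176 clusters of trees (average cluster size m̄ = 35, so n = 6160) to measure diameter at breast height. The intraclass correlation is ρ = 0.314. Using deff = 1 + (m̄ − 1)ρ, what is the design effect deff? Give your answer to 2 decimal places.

11.68

deff = 1 + (35 − 1)·0.314 = 1 + 10.676 = 11.676.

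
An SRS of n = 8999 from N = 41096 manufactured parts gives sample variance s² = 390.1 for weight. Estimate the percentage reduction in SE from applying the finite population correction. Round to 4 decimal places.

11.6244

f = n/N = 8999/41096 = 0.21897508.
SE_no-fpc = √(s²/n) = 0.20820485; SE_fpc = √((1−f)s²/n) = 0.18400232.
Ratio = √(1−f) = 0.88375614. Reduction = 100·(1 − 0.88375614) = 11.6244%.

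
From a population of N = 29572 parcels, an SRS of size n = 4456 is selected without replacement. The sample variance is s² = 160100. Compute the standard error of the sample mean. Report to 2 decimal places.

5.52

Under SRS without replacement, Var(ȳ) = (1 − f)·s²/n with f = n/N = 4456/29572 = 0.15068308.
Var(ȳ) = (1 − 0.15068308)·160100/4456 = 0.84931692·35.929084 = 30.515179.
SE(ȳ) = √(30.515179) = 5.52.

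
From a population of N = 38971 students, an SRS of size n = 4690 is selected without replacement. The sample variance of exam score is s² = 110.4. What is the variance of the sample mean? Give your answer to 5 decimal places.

0.02071

Under SRS without replacement, Var(ȳ) = (1 − f)·s²/n with f = n/N = 4690/38971 = 0.12034590.
Var(ȳ) = (1 − 0.12034590)·110.4/4690 = 0.87965410·0.023539446 = 0.02070657.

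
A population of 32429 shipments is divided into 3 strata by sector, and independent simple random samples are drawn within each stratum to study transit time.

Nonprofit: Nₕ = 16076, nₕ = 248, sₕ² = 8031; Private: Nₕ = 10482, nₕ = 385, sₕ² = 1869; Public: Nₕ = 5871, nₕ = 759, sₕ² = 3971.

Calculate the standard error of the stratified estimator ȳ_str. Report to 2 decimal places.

Var(ȳ_str) = Σₕ Wₕ²(1 − fₕ)sₕ²/nₕ with Wₕ = Nₕ/N, N = 32429.
Nonprofit: Wₕ = 0.49572913; term = 0.49572913²·(1 − 0.01542672)·8031/248 = 7.8352863.
Private: Wₕ = 0.32322921; term = 0.32322921²·(1 − 0.03672963)·1869/385 = 0.48856007.
Public: Wₕ = 0.18104166; term = 0.18104166²·(1 − 0.12927951)·3971/759 = 0.14931173.
Sum = 8.4731581.
SE = √(8.4731581) = 2.91.

2.91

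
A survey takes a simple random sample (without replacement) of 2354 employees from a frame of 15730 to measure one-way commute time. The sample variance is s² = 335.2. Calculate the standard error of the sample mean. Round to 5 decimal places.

Under SRS without replacement, Var(ȳ) = (1 − f)·s²/n with f = n/N = 2354/15730 = 0.14965035.
Var(ȳ) = (1 − 0.14965035)·335.2/2354 = 0.85034965·0.14239592 = 0.12108632.
SE(ȳ) = √(0.12108632) = 0.34797.

0.34797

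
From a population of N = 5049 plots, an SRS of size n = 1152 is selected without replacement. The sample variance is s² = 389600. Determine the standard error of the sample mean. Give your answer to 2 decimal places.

Under SRS without replacement, Var(ȳ) = (1 − f)·s²/n with f = n/N = 1152/5049 = 0.22816399.
Var(ȳ) = (1 − 0.22816399)·389600/1152 = 0.77183601·338.19444 = 261.03065.
SE(ȳ) = √(261.03065) = 16.16.

16.16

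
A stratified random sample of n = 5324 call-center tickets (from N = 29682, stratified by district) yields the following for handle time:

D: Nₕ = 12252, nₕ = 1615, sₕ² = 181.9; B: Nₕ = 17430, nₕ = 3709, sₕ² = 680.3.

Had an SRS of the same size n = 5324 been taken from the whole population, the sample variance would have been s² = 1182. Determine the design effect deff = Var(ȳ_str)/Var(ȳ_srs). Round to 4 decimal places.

Var(ȳ_str) = Σ Wₕ²(1−fₕ)sₕ²/nₕ with Wₕ = Nₕ/29682:
  D: (12252/29682)²·(1−1615/12252)·181.9/1615 = 0.016660959
  B: (17430/29682)²·(1−3709/17430)·680.3/3709 = 0.04978981
  → Var(ȳ_str) = 0.066450769.
Var(ȳ_srs) = (1 − 5324/29682)·1182/5324 = 0.18219141.
deff = 0.066450769 / 0.18219141 = 0.3647.

0.3647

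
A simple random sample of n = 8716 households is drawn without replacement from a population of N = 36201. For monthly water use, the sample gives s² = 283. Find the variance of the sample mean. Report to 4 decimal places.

0.0247

Under SRS without replacement, Var(ȳ) = (1 − f)·s²/n with f = n/N = 8716/36201 = 0.24076683.
Var(ȳ) = (1 − 0.24076683)·283/8716 = 0.75923317·0.032469022 = 0.024651559.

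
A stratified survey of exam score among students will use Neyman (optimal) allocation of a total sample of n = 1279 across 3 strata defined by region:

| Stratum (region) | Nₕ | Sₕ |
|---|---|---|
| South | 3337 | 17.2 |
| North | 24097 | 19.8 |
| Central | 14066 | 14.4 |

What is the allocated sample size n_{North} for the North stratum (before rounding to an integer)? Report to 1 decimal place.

Neyman allocation: nₕ = n·NₕSₕ / Σⱼ NⱼSⱼ.
Σ NⱼSⱼ = 3337·17.2 + 24097·19.8 + 14066·14.4 = 737067.4.
n_{North} = 1279·24097·19.8 / 737067.4 = 827.9.

827.9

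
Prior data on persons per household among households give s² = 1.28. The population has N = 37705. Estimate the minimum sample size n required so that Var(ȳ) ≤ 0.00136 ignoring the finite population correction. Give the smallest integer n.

Without fpc, n₀ = s²/D = 1.28/0.00136 = 941.1765.
Rounding up, n = 942.

942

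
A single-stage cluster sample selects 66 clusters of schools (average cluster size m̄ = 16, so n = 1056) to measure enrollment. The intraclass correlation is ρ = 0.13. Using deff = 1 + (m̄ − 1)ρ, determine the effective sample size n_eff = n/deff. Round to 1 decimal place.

358.0

deff = 1 + (16 − 1)·0.13 = 1 + 1.95 = 2.95.
n_eff = 1056 / 2.95 = 358.0.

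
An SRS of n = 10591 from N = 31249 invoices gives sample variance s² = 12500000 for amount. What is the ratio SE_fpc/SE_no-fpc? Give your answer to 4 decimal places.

f = n/N = 10591/31249 = 0.33892285.
SE_no-fpc = √(s²/n) = 34.354729; SE_fpc = √((1−f)s²/n) = 27.932679.
Ratio = √(1−f) = 0.81306651.

0.8131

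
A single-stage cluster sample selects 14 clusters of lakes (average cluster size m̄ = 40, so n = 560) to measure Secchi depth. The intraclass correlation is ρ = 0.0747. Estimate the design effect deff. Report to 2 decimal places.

3.91

deff = 1 + (40 − 1)·0.0747 = 1 + 2.9133 = 3.9133.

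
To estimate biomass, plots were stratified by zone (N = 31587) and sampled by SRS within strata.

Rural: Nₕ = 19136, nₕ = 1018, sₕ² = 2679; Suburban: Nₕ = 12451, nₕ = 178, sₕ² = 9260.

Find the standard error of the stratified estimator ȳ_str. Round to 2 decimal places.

Var(ȳ_str) = Σₕ Wₕ²(1 − fₕ)sₕ²/nₕ with Wₕ = Nₕ/N, N = 31587.
Rural: Wₕ = 0.60581885; term = 0.60581885²·(1 − 0.05319816)·2679/1018 = 0.91447027.
Suburban: Wₕ = 0.39418115; term = 0.39418115²·(1 − 0.01429604)·9260/178 = 7.9676306.
Sum = 8.8821009.
SE = √(8.8821009) = 2.98.

2.98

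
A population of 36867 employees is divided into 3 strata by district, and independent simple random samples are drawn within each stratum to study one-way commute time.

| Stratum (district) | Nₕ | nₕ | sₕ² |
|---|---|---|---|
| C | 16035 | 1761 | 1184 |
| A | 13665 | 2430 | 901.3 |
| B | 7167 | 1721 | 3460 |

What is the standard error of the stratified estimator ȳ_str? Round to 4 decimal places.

Var(ȳ_str) = Σₕ Wₕ²(1 − fₕ)sₕ²/nₕ with Wₕ = Nₕ/N, N = 36867.
C: Wₕ = 0.43494182; term = 0.43494182²·(1 − 0.10982226)·1184/1761 = 0.11322215.
A: Wₕ = 0.37065668; term = 0.37065668²·(1 − 0.17782656)·901.3/2430 = 0.041895773.
B: Wₕ = 0.19440150; term = 0.19440150²·(1 − 0.24012837)·3460/1721 = 0.057734402.
Sum = 0.21285233.
SE = √(0.21285233) = 0.4614.

0.4614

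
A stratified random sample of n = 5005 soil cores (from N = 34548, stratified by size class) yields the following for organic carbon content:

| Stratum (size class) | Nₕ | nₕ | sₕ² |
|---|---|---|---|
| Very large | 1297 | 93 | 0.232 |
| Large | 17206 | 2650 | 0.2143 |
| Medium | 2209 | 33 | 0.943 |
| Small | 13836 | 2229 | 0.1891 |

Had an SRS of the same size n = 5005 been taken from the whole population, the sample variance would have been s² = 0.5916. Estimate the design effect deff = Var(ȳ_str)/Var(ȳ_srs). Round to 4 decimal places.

Var(ȳ_str) = Σ Wₕ²(1−fₕ)sₕ²/nₕ with Wₕ = Nₕ/34548:
  Very large: (1297/34548)²·(1−93/1297)·0.232/93 = 3.2638161 × 10^-6
  Large: (17206/34548)²·(1−2650/17206)·0.2143/2650 = 1.6968851 × 10^-5
  Medium: (2209/34548)²·(1−33/2209)·0.943/33 = 1.1508177 × 10^-4
  Small: (13836/34548)²·(1−2229/13836)·0.1891/2229 = 1.1414744 × 10^-5
  → Var(ȳ_str) = 1.4672918 × 10^-4.
Var(ȳ_srs) = (1 − 5005/34548)·0.5916/5005 = 1.010778 × 10^-4.
deff = (1.4672918 × 10^-4) / (1.010778 × 10^-4) = 1.4516.

1.4516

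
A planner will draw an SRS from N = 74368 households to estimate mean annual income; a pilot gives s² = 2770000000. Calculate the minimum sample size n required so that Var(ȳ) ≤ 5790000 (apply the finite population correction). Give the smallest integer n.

Without fpc, n₀ = s²/D = 2770000000/5790000 = 478.4111.
With fpc, (1 − n/N)·s²/n ≤ D requires n ≥ n₀/(1 + n₀/N) = 478.4111/(1 + 478.4111/74368) = 475.3531.
Rounding up, n = 476.

476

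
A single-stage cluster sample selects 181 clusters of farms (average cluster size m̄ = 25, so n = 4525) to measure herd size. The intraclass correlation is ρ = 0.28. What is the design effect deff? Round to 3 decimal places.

deff = 1 + (25 − 1)·0.28 = 1 + 6.72 = 7.72.

7.720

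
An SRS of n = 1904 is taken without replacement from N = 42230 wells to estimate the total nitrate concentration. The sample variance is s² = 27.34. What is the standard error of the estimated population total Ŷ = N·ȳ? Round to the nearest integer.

Var(Ŷ) = N²·Var(ȳ) = N²·(1 − n/N)·s²/n.
f = 1904/42230 = 0.04508643; Var(ȳ) = 0.95491357·27.34/1904 = 0.013711837.
Var(Ŷ) = 42230² · 0.013711837 = 2.4453319 × 10^7.
SE(Ŷ) = √(2.4453319 × 10^7) = 4945.

4945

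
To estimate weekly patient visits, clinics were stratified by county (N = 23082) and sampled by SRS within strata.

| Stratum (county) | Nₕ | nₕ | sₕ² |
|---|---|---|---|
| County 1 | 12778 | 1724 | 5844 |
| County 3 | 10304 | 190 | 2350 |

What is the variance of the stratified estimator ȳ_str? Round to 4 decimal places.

Var(ȳ_str) = Σₕ Wₕ²(1 − fₕ)sₕ²/nₕ with Wₕ = Nₕ/N, N = 23082.
County 1: Wₕ = 0.55359154; term = 0.55359154²·(1 − 0.13491939)·5844/1724 = 0.89868691.
County 3: Wₕ = 0.44640846; term = 0.44640846²·(1 − 0.01843944)·2350/190 = 2.419336.
Sum = 3.3180229.

3.3180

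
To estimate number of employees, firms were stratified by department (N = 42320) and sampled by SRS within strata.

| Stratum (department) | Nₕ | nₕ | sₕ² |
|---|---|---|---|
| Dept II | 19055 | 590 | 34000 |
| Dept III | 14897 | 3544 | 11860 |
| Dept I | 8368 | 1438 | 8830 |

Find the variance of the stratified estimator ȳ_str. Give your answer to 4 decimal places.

Var(ȳ_str) = Σₕ Wₕ²(1 − fₕ)sₕ²/nₕ with Wₕ = Nₕ/N, N = 42320.
Dept II: Wₕ = 0.45025992; term = 0.45025992²·(1 − 0.03096300)·34000/590 = 11.321236.
Dept III: Wₕ = 0.35200851; term = 0.35200851²·(1 − 0.23790025)·11860/3544 = 0.31601603.
Dept I: Wₕ = 0.19773157; term = 0.19773157²·(1 − 0.17184512)·8830/1438 = 0.19882244.
Sum = 11.836074.

11.8361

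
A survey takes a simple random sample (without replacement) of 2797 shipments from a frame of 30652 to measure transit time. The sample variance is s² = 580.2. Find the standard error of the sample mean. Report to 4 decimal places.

0.4342

Under SRS without replacement, Var(ȳ) = (1 − f)·s²/n with f = n/N = 2797/30652 = 0.09125016.
Var(ȳ) = (1 − 0.09125016)·580.2/2797 = 0.90874984·0.20743654 = 0.18850792.
SE(ȳ) = √(0.18850792) = 0.4342.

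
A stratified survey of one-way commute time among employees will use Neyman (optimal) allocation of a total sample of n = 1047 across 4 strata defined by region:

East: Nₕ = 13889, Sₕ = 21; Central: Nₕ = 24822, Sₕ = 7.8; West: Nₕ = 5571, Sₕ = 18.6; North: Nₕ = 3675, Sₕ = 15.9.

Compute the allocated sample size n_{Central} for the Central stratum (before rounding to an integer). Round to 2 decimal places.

Neyman allocation: nₕ = n·NₕSₕ / Σⱼ NⱼSⱼ.
Σ NⱼSⱼ = 13889·21 + 24822·7.8 + 5571·18.6 + 3675·15.9 = 647333.7.
n_{Central} = 1047·24822·7.8 / 647333.7 = 313.15.

313.15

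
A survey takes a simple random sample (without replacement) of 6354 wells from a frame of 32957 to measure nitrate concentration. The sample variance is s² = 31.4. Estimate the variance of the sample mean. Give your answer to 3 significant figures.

Under SRS without replacement, Var(ȳ) = (1 − f)·s²/n with f = n/N = 6354/32957 = 0.19279667.
Var(ȳ) = (1 − 0.19279667)·31.4/6354 = 0.80720333·0.004941769 = 0.0039890123.

0.00399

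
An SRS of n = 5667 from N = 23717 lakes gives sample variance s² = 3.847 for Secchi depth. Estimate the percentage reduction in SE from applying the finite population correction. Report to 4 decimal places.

f = n/N = 5667/23717 = 0.23894253.
SE_no-fpc = √(s²/n) = 0.026054605; SE_fpc = √((1−f)s²/n) = 0.022729674.
Ratio = √(1−f) = 0.87238608. Reduction = 100·(1 − 0.87238608) = 12.7614%.

12.7614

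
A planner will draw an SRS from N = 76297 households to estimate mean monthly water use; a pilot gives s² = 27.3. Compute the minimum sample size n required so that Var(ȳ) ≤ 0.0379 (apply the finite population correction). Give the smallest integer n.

Without fpc, n₀ = s²/D = 27.3/0.0379 = 720.3166.
With fpc, (1 − n/N)·s²/n ≤ D requires n ≥ n₀/(1 + n₀/N) = 720.3166/(1 + 720.3166/76297) = 713.5797.
Rounding up, n = 714.

714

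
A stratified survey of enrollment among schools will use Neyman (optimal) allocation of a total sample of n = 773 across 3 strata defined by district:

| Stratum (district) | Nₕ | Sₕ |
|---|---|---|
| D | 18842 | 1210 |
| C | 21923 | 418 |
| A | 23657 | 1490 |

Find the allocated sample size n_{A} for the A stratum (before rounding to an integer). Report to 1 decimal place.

Neyman allocation: nₕ = n·NₕSₕ / Σⱼ NⱼSⱼ.
Σ NⱼSⱼ = 18842·1210 + 21923·418 + 23657·1490 = 6.7211564 × 10^7.
n_{A} = 773·23657·1490 / (6.7211564 × 10^7) = 405.4.

405.4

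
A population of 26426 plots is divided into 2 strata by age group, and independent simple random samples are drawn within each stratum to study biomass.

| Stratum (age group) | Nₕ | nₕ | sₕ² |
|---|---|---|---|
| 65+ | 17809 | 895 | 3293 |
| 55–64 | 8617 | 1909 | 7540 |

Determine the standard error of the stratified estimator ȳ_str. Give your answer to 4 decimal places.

1.3835

Var(ȳ_str) = Σₕ Wₕ²(1 − fₕ)sₕ²/nₕ with Wₕ = Nₕ/N, N = 26426.
65+: Wₕ = 0.67391962; term = 0.67391962²·(1 − 0.05025549)·3293/895 = 1.587054.
55–64: Wₕ = 0.32608038; term = 0.32608038²·(1 − 0.22153882)·7540/1909 = 0.32692769.
Sum = 1.9139817.
SE = √(1.9139817) = 1.3835.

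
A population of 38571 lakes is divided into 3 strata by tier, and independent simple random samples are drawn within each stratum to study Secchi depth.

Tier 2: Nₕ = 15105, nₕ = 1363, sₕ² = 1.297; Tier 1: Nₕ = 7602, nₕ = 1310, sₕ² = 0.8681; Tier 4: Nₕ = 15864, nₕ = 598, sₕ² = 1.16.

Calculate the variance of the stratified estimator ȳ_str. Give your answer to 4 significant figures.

Var(ȳ_str) = Σₕ Wₕ²(1 − fₕ)sₕ²/nₕ with Wₕ = Nₕ/N, N = 38571.
Tier 2: Wₕ = 0.39161546; term = 0.39161546²·(1 − 0.09023502)·1.297/1363 = 1.3276787 × 10^-4.
Tier 1: Wₕ = 0.19709108; term = 0.19709108²·(1 − 0.17232307)·0.8681/1310 = 2.1305574 × 10^-5.
Tier 4: Wₕ = 0.41129346; term = 0.41129346²·(1 − 0.03769541)·1.16/598 = 3.1577153 × 10^-4.
Sum = 4.6984497 × 10^-4.

4.698 × 10^-4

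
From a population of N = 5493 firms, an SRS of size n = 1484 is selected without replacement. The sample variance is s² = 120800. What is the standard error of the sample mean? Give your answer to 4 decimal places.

7.7078

Under SRS without replacement, Var(ȳ) = (1 − f)·s²/n with f = n/N = 1484/5493 = 0.27016202.
Var(ȳ) = (1 − 0.27016202)·120800/1484 = 0.72983798·81.401617 = 59.409992.
SE(ȳ) = √(59.409992) = 7.7078.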